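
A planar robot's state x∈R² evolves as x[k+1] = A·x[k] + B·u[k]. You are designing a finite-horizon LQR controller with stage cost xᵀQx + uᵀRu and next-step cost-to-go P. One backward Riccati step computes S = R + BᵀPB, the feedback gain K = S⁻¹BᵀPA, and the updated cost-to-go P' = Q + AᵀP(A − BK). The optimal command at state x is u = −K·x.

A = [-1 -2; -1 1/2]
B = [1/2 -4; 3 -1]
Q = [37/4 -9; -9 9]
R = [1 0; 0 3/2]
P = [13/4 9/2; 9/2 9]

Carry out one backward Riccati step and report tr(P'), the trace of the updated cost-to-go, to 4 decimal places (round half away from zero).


BᵀP = [15.1250 29.2500; -17.5000 -27.0000]
S = R + BᵀPB = [1 0; 0 3/2] + [95.3125 -89.7500; -89.7500 97.0000] = [96.3125 -89.7500; -89.7500 98.5000]
BᵀPA = [-44.3750 -15.6250; 44.5000 21.5000]
K = S⁻¹·BᵀPA = [-0.2634 0.2728; 0.2118 0.4668]
A−BK = [-0.0211 -0.2691; 0.0019 0.1485]
AᵀP(A−BK) = [0.1378 0.0811; 0.0811 0.4755]
P' = Q + AᵀP(A−BK) = [9.3878 -8.9189; -8.9189 9.4755]
tr(P') = 18.8632

18.8632


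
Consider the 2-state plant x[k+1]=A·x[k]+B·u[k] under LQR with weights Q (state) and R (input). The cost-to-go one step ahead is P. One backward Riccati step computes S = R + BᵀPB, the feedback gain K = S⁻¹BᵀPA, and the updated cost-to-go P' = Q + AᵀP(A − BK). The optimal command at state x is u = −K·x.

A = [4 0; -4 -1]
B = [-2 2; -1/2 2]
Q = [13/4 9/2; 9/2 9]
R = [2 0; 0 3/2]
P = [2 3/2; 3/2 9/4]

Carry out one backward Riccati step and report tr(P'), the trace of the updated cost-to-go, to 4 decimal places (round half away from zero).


BᵀP = [-4.7500 -4.1250; 7.0000 7.5000]
S = R + BᵀPB = [2 0; 0 3/2] + [11.5625 -17.7500; -17.7500 29.0000] = [13.5625 -17.7500; -17.7500 30.5000]
BᵀPA = [-2.5000 4.1250; -2.0000 -7.5000]
K = S⁻¹·BᵀPA = [-1.1334 -0.0742; -0.7252 -0.2891]
A−BK = [3.1835 0.4298; -3.1163 -0.4590]
AᵀP(A−BK) = [15.7160 2.2365; 2.2365 0.3880]
P' = Q + AᵀP(A−BK) = [18.9660 6.7365; 6.7365 9.3880]
tr(P') = 28.3540

28.3540


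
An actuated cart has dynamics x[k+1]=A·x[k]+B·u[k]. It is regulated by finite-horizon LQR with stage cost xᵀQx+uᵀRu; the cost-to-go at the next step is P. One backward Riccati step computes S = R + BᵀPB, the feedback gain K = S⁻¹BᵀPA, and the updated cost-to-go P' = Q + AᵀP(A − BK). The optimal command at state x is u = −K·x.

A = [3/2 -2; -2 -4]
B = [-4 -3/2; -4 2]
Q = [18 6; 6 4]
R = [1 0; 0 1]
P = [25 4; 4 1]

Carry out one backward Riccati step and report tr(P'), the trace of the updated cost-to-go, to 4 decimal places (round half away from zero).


BᵀP = [-116.0000 -20.0000; -29.5000 -4.0000]
S = R + BᵀPB = [1 0; 0 1] + [544.0000 134.0000; 134.0000 36.2500] = [545.0000 134.0000; 134.0000 37.2500]
BᵀPA = [-134.0000 312.0000; -36.2500 75.0000]
K = S⁻¹·BᵀPA = [-0.0571 0.6703; -0.7676 -0.3978]
A−BK = [0.1200 0.0844; -0.6933 -0.5232]
AᵀP(A−BK) = [0.7676 0.3978; 0.3978 0.7061]
P' = Q + AᵀP(A−BK) = [18.7676 6.3978; 6.3978 4.7061]
tr(P') = 23.4737

23.4737


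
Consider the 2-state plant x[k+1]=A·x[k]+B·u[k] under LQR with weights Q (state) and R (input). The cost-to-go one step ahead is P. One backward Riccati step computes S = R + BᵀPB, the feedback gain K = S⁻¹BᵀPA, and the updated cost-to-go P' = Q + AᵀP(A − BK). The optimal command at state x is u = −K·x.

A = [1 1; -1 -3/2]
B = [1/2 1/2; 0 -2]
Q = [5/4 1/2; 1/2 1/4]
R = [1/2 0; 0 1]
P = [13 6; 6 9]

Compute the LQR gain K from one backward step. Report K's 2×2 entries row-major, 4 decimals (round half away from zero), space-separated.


BᵀP = [6.5000 3.0000; -5.5000 -15.0000]
S = R + BᵀPB = [1/2 0; 0 1] + [3.2500 -2.7500; -2.7500 27.2500] = [3.7500 -2.7500; -2.7500 28.2500]
BᵀPA = [3.5000 2.0000; 9.5000 17.0000]
K = S⁻¹·BᵀPA = [1.2706 1.0496; 0.4600 0.7039]
A−BK = [0.1347 0.1233; -0.0801 -0.0921]
AᵀP(A−BK) = [1.1830 1.1391; 1.1391 1.1839]
P' = Q + AᵀP(A−BK) = [2.4330 1.6391; 1.6391 1.4339]
tr(P') = 3.8669

1.2706 1.0496 0.4600 0.7039


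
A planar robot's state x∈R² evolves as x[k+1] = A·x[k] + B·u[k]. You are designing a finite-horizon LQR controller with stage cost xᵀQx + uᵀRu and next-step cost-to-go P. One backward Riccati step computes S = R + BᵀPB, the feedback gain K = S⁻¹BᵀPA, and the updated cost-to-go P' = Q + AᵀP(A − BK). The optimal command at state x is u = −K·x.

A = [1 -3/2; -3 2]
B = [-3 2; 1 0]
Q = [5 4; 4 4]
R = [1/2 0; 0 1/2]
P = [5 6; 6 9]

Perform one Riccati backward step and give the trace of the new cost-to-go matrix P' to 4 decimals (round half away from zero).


20.3744

BᵀP = [-9.0000 -9.0000; 10.0000 12.0000]
S = R + BᵀPB = [1/2 0; 0 1/2] + [18.0000 -18.0000; -18.0000 20.0000] = [18.5000 -18.0000; -18.0000 20.5000]
BᵀPA = [18.0000 -4.5000; -26.0000 9.0000]
K = S⁻¹·BᵀPA = [-1.7919 1.2624; -2.8416 1.5475]
A−BK = [1.3077 -0.8077; -1.2081 0.7376]
AᵀP(A−BK) = [8.3710 -4.9887; -4.9887 3.0034]
P' = Q + AᵀP(A−BK) = [13.3710 -0.9887; -0.9887 7.0034]
tr(P') = 20.3744


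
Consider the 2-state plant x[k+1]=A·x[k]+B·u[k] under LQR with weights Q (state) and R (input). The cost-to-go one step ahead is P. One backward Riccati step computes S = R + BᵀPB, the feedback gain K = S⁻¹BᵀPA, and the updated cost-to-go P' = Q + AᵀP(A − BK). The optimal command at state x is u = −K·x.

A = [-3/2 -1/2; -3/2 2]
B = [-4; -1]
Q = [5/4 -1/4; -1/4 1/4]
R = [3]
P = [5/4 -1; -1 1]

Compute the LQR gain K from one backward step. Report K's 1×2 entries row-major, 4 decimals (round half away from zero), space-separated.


0.0938 0.5000

BᵀP = [-4.0000 3.0000]
S = R + BᵀPB = [3] + [13.0000] = [16.0000]
BᵀPA = [1.5000 8.0000]
K = S⁻¹·BᵀPA = [0.0938 0.5000]
A−BK = [-1.1250 1.5000; -1.4063 2.5000]
AᵀP(A−BK) = [0.4219 -0.5625; -0.5625 2.3125]
P' = Q + AᵀP(A−BK) = [1.6719 -0.8125; -0.8125 2.5625]
tr(P') = 4.2344


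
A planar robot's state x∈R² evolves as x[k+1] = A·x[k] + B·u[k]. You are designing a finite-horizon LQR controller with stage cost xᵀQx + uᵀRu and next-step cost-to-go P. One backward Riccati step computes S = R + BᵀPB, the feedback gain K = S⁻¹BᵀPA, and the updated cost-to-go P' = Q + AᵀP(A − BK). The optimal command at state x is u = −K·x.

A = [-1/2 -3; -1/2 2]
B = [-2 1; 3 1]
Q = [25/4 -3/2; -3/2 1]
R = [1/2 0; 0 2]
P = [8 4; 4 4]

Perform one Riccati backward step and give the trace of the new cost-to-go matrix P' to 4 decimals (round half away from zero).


BᵀP = [-4.0000 4.0000; 12.0000 8.0000]
S = R + BᵀPB = [1/2 0; 0 2] + [20.0000 0.0000; 0.0000 20.0000] = [20.5000 0.0000; 0.0000 22.0000]
BᵀPA = [0.0000 20.0000; -10.0000 -20.0000]
K = S⁻¹·BᵀPA = [0.0000 0.9756; -0.4545 -0.9091]
A−BK = [-0.0455 -0.1397; -0.0455 -0.0177]
AᵀP(A−BK) = [0.4545 0.9091; 0.9091 2.3060]
P' = Q + AᵀP(A−BK) = [6.7045 -0.5909; -0.5909 3.3060]
tr(P') = 10.0105

10.0105


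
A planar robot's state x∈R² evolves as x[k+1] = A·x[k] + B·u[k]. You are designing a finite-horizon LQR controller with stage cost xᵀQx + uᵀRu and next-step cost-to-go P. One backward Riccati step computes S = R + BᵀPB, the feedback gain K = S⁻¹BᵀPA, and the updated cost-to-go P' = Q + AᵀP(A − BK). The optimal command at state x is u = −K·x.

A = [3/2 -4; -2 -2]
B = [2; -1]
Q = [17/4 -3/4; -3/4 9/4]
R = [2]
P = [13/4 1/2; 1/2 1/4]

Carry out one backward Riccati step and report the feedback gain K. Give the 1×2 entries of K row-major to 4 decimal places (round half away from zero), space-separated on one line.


0.5660 -1.9245

BᵀP = [6.0000 0.7500]
S = R + BᵀPB = [2] + [11.2500] = [13.2500]
BᵀPA = [7.5000 -25.5000]
K = S⁻¹·BᵀPA = [0.5660 -1.9245]
A−BK = [0.3679 -0.1509; -1.4340 -3.9245]
AᵀP(A−BK) = [1.0672 -1.5660; -1.5660 11.9245]
P' = Q + AᵀP(A−BK) = [5.3172 -2.3160; -2.3160 14.1745]
tr(P') = 19.4917


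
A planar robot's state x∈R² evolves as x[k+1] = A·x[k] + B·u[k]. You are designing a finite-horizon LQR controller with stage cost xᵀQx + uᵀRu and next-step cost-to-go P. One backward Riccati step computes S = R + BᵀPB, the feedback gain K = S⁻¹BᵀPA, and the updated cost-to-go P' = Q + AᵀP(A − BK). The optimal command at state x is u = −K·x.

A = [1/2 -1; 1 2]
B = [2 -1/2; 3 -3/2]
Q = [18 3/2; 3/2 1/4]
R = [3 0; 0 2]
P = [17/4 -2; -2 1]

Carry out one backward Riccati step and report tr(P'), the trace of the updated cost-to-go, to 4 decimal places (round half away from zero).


BᵀP = [2.5000 -1.0000; 0.8750 -0.5000]
S = R + BᵀPB = [3 0; 0 2] + [2.0000 0.2500; 0.2500 0.3125] = [5.0000 0.2500; 0.2500 2.3125]
BᵀPA = [0.2500 -4.5000; -0.0625 -1.8750]
K = S⁻¹·BᵀPA = [0.0516 -0.8641; -0.0326 -0.7174]
A−BK = [0.3804 0.3696; 0.7962 3.5163]
AᵀP(A−BK) = [0.0476 0.0462; 0.0462 11.0163]
P' = Q + AᵀP(A−BK) = [18.0476 1.5462; 1.5462 11.2663]
tr(P') = 29.3139

29.3139


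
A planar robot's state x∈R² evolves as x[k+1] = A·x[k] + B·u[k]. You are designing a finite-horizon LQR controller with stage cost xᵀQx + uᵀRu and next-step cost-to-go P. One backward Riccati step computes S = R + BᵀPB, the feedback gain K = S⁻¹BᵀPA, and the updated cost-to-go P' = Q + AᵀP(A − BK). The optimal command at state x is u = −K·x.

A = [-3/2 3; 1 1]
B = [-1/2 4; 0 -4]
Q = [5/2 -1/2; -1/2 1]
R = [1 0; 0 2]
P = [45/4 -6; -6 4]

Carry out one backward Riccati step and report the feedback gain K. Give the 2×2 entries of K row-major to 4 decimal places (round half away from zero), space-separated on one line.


0.1228 -0.6583 -0.3180 0.3294

BᵀP = [-5.6250 3.0000; 69.0000 -40.0000]
S = R + BᵀPB = [1 0; 0 2] + [2.8125 -34.5000; -34.5000 436.0000] = [3.8125 -34.5000; -34.5000 438.0000]
BᵀPA = [11.4375 -13.8750; -143.5000 167.0000]
K = S⁻¹·BᵀPA = [0.1228 -0.6583; -0.3180 0.3294]
A−BK = [-0.1668 1.3531; -0.2718 2.3177]
AᵀP(A−BK) = [0.2817 -0.8230; -0.8230 5.1019]
P' = Q + AᵀP(A−BK) = [2.7817 -1.3230; -1.3230 6.1019]
tr(P') = 8.8836


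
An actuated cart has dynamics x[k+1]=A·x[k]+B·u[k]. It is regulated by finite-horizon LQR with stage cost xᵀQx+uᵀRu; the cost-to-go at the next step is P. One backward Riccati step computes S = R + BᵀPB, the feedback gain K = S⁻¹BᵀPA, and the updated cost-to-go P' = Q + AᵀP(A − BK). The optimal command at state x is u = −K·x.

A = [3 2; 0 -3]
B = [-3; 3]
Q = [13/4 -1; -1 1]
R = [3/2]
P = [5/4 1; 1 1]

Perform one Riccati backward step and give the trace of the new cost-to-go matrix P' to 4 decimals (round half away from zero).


BᵀP = [-0.7500 0.0000]
S = R + BᵀPB = [3/2] + [2.2500] = [3.7500]
BᵀPA = [-2.2500 -1.5000]
K = S⁻¹·BᵀPA = [-0.6000 -0.4000]
A−BK = [1.2000 0.8000; 1.8000 -1.8000]
AᵀP(A−BK) = [9.9000 -2.4000; -2.4000 1.4000]
P' = Q + AᵀP(A−BK) = [13.1500 -3.4000; -3.4000 2.4000]
tr(P') = 15.5500

15.5500


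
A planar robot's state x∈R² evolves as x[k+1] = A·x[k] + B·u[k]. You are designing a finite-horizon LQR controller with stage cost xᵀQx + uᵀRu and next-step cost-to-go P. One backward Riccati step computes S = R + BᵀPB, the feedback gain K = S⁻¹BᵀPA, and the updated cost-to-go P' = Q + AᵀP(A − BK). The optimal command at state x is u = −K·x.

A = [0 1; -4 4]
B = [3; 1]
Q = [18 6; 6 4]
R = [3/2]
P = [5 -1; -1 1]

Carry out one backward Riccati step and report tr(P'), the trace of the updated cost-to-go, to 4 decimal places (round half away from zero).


48.5904

BᵀP = [14.0000 -2.0000]
S = R + BᵀPB = [3/2] + [40.0000] = [41.5000]
BᵀPA = [8.0000 6.0000]
K = S⁻¹·BᵀPA = [0.1928 0.1446]
A−BK = [-0.5783 0.5663; -4.1928 3.8554]
AᵀP(A−BK) = [14.4578 -13.1566; -13.1566 12.1325]
P' = Q + AᵀP(A−BK) = [32.4578 -7.1566; -7.1566 16.1325]
tr(P') = 48.5904


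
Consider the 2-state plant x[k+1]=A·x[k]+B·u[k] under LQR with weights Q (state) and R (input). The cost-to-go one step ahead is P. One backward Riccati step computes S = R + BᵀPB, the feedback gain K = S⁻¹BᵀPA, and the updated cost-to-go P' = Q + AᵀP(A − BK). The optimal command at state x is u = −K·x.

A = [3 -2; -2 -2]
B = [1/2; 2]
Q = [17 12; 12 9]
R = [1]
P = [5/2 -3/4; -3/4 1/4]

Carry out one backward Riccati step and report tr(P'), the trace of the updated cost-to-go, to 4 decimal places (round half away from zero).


62.5556

BᵀP = [-0.2500 0.1250]
S = R + BᵀPB = [1] + [0.1250] = [1.1250]
BᵀPA = [-1.0000 0.2500]
K = S⁻¹·BᵀPA = [-0.8889 0.2222]
A−BK = [3.4444 -2.1111; -0.2222 -2.4444]
AᵀP(A−BK) = [31.6111 -12.2778; -12.2778 4.9444]
P' = Q + AᵀP(A−BK) = [48.6111 -0.2778; -0.2778 13.9444]
tr(P') = 62.5556


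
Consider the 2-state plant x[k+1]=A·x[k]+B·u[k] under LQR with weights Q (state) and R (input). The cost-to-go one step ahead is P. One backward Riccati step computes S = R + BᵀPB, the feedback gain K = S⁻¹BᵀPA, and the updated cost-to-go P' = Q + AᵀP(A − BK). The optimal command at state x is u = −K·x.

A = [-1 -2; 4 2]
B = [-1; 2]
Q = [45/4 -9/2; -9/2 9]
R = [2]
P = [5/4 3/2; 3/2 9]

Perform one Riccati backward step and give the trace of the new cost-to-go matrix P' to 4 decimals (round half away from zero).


32.1748

BᵀP = [1.7500 16.5000]
S = R + BᵀPB = [2] + [31.2500] = [33.2500]
BᵀPA = [64.2500 29.5000]
K = S⁻¹·BᵀPA = [1.9323 0.8872]
A−BK = [0.9323 -1.1128; 0.1353 0.2256]
AᵀP(A−BK) = [9.0977 2.4962; 2.4962 2.8271]
P' = Q + AᵀP(A−BK) = [20.3477 -2.0038; -2.0038 11.8271]
tr(P') = 32.1748


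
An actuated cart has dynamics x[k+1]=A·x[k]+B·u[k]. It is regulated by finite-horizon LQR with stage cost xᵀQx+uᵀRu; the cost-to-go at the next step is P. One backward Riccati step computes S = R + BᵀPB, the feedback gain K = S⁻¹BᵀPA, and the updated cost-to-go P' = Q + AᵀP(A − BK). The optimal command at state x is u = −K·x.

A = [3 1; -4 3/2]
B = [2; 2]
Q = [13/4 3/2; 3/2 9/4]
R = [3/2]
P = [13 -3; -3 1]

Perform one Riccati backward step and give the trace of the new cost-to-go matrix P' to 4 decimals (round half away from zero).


38.4813

BᵀP = [20.0000 -4.0000]
S = R + BᵀPB = [3/2] + [32.0000] = [33.5000]
BᵀPA = [76.0000 14.0000]
K = S⁻¹·BᵀPA = [2.2687 0.4179]
A−BK = [-1.5373 0.1642; -8.5373 0.6642]
AᵀP(A−BK) = [32.5821 -0.2612; -0.2612 0.3993]
P' = Q + AᵀP(A−BK) = [35.8321 1.2388; 1.2388 2.6493]
tr(P') = 38.4813


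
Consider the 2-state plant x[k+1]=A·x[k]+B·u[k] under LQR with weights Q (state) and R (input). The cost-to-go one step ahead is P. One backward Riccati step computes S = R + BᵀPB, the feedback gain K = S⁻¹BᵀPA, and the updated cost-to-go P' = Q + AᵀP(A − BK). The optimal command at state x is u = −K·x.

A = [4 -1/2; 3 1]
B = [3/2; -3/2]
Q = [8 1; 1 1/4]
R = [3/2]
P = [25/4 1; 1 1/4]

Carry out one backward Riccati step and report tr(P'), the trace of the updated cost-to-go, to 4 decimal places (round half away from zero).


30.0071

BᵀP = [7.8750 1.1250]
S = R + BᵀPB = [3/2] + [10.1250] = [11.6250]
BᵀPA = [34.8750 -2.8125]
K = S⁻¹·BᵀPA = [3.0000 -0.2419]
A−BK = [-0.5000 -0.1371; 7.5000 0.6371]
AᵀP(A−BK) = [21.6250 -0.8125; -0.8125 0.1321]
P' = Q + AᵀP(A−BK) = [29.6250 0.1875; 0.1875 0.3821]
tr(P') = 30.0071


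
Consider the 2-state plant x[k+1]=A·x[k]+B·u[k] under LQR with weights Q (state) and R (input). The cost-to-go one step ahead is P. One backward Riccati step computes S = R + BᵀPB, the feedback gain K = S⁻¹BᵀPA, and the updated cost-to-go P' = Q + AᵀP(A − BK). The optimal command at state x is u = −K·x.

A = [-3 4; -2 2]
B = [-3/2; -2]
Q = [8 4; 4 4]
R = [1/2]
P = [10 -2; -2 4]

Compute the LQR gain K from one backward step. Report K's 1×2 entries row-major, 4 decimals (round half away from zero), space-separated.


BᵀP = [-11.0000 -5.0000]
S = R + BᵀPB = [1/2] + [26.5000] = [27.0000]
BᵀPA = [43.0000 -54.0000]
K = S⁻¹·BᵀPA = [1.5926 -2.0000]
A−BK = [-0.6111 1.0000; 1.1852 -2.0000]
AᵀP(A−BK) = [13.5185 -22.0000; -22.0000 36.0000]
P' = Q + AᵀP(A−BK) = [21.5185 -18.0000; -18.0000 40.0000]
tr(P') = 61.5185

1.5926 -2.0000


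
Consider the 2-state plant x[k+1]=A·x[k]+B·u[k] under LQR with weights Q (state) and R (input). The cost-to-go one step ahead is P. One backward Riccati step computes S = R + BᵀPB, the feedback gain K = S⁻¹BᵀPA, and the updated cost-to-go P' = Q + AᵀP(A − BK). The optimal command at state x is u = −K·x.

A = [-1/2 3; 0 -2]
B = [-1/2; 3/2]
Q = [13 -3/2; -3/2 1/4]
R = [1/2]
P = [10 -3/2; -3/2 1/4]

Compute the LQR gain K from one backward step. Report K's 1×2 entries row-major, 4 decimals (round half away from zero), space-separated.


BᵀP = [-7.2500 1.1250]
S = R + BᵀPB = [1/2] + [5.3125] = [5.8125]
BᵀPA = [3.6250 -24.0000]
K = S⁻¹·BᵀPA = [0.6237 -4.1290]
A−BK = [-0.1882 0.9355; -0.9355 4.1935]
AᵀP(A−BK) = [0.2392 -1.5323; -1.5323 9.9032]
P' = Q + AᵀP(A−BK) = [13.2392 -3.0323; -3.0323 10.1532]
tr(P') = 23.3925

0.6237 -4.1290


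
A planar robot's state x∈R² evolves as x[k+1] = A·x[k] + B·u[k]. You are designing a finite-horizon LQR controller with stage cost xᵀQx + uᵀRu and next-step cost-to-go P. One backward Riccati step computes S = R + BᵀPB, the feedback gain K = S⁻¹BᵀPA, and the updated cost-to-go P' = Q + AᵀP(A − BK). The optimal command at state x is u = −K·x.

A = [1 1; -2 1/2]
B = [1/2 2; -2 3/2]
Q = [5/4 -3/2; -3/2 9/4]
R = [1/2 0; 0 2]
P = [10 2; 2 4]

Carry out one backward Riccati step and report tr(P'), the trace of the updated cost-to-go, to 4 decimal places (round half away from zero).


BᵀP = [1.0000 -7.0000; 23.0000 10.0000]
S = R + BᵀPB = [1/2 0; 0 2] + [14.5000 -8.5000; -8.5000 61.0000] = [15.0000 -8.5000; -8.5000 63.0000]
BᵀPA = [15.0000 -2.5000; 3.0000 28.0000]
K = S⁻¹·BᵀPA = [1.1120 0.0922; 0.1977 0.4569]
A−BK = [0.0487 0.0401; -0.0725 -0.0009]
AᵀP(A−BK) = [0.7270 0.2458; 0.2458 0.4377]
P' = Q + AᵀP(A−BK) = [1.9770 -1.2542; -1.2542 2.6877]
tr(P') = 4.6647

4.6647


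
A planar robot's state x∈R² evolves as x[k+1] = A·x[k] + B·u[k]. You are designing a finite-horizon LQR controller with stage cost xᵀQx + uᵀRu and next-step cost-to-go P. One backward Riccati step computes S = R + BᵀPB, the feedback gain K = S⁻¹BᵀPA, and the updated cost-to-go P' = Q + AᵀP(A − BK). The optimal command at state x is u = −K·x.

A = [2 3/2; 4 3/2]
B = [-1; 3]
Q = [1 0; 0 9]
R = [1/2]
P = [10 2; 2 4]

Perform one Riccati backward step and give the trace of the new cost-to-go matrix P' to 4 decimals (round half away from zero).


154.4710

BᵀP = [-4.0000 10.0000]
S = R + BᵀPB = [1/2] + [34.0000] = [34.5000]
BᵀPA = [32.0000 9.0000]
K = S⁻¹·BᵀPA = [0.9275 0.2609]
A−BK = [2.9275 1.7609; 1.2174 0.7174]
AᵀP(A−BK) = [106.3188 63.6522; 63.6522 38.1522]
P' = Q + AᵀP(A−BK) = [107.3188 63.6522; 63.6522 47.1522]
tr(P') = 154.4710


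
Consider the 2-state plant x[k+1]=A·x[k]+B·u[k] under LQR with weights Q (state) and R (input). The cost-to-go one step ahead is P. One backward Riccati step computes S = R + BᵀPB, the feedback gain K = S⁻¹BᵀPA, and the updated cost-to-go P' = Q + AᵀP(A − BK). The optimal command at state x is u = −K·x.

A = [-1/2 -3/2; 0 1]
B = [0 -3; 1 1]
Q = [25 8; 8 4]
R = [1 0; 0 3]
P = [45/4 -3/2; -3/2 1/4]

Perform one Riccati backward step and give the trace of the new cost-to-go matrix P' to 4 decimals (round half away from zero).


BᵀP = [-1.5000 0.2500; -35.2500 4.7500]
S = R + BᵀPB = [1 0; 0 3] + [0.2500 4.7500; 4.7500 110.5000] = [1.2500 4.7500; 4.7500 113.5000]
BᵀPA = [0.7500 2.5000; 17.6250 57.6250]
K = S⁻¹·BᵀPA = [0.0118 0.0841; 0.1548 0.5042]
A−BK = [-0.0356 0.0126; -0.1666 0.4117]
AᵀP(A−BK) = [0.0754 0.2381; 0.2381 0.7983]
P' = Q + AᵀP(A−BK) = [25.0754 8.2381; 8.2381 4.7983]
tr(P') = 29.8738

29.8738


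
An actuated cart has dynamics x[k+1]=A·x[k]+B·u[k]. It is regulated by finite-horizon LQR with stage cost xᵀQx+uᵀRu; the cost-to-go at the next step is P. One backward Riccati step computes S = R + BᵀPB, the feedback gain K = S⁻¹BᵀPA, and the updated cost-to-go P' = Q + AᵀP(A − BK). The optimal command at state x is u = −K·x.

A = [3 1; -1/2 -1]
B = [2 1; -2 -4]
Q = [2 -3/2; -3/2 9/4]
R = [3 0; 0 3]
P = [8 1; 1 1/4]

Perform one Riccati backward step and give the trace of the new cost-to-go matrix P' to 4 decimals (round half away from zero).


BᵀP = [14.0000 1.5000; 4.0000 0.0000]
S = R + BᵀPB = [3 0; 0 3] + [25.0000 8.0000; 8.0000 4.0000] = [28.0000 8.0000; 8.0000 7.0000]
BᵀPA = [41.2500 12.5000; 12.0000 4.0000]
K = S⁻¹·BᵀPA = [1.4602 0.4205; 0.0455 0.0909]
A−BK = [0.0341 0.0682; 2.6023 0.2045]
AᵀP(A−BK) = [8.2827 2.1903; 2.1903 0.6307]
P' = Q + AᵀP(A−BK) = [10.2827 0.6903; 0.6903 2.8807]
tr(P') = 13.1634

13.1634


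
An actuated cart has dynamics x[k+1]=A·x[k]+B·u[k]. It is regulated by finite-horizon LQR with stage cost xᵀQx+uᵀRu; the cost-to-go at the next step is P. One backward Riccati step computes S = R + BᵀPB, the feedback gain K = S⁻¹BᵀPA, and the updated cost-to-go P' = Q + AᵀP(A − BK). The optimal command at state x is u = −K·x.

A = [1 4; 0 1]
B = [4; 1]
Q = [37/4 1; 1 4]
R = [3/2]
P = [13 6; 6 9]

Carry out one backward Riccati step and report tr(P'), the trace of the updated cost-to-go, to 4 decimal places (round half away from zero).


15.1187

BᵀP = [58.0000 33.0000]
S = R + BᵀPB = [3/2] + [265.0000] = [266.5000]
BᵀPA = [58.0000 265.0000]
K = S⁻¹·BᵀPA = [0.2176 0.9944]
A−BK = [0.1295 0.0225; -0.2176 0.0056]
AᵀP(A−BK) = [0.3771 0.3265; 0.3265 1.4916]
P' = Q + AᵀP(A−BK) = [9.6271 1.3265; 1.3265 5.4916]
tr(P') = 15.1187


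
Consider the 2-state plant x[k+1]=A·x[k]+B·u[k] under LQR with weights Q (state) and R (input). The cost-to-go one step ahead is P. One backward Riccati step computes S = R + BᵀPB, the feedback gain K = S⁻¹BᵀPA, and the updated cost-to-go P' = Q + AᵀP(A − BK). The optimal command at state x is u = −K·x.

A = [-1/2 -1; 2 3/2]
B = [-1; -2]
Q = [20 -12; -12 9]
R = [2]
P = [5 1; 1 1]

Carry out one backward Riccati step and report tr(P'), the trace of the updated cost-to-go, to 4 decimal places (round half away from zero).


BᵀP = [-7.0000 -3.0000]
S = R + BᵀPB = [2] + [13.0000] = [15.0000]
BᵀPA = [-2.5000 2.5000]
K = S⁻¹·BᵀPA = [-0.1667 0.1667]
A−BK = [-0.6667 -0.8333; 1.6667 1.8333]
AᵀP(A−BK) = [2.8333 3.1667; 3.1667 3.8333]
P' = Q + AᵀP(A−BK) = [22.8333 -8.8333; -8.8333 12.8333]
tr(P') = 35.6667

35.6667


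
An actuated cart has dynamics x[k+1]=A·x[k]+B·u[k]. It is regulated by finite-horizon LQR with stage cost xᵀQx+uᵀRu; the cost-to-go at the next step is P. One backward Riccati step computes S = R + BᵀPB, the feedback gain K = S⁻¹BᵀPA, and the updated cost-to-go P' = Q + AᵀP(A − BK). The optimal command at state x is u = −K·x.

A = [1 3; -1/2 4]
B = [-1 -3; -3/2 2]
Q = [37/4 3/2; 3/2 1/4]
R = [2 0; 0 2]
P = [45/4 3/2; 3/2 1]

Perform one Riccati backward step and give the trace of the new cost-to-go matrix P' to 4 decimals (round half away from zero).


BᵀP = [-13.5000 -3.0000; -30.7500 -2.5000]
S = R + BᵀPB = [2 0; 0 2] + [18.0000 34.5000; 34.5000 87.2500] = [20.0000 34.5000; 34.5000 89.2500]
BᵀPA = [-12.0000 -52.5000; -29.5000 -102.2500]
K = S⁻¹·BᵀPA = [-0.0895 -1.9470; -0.2959 -0.3930]
A−BK = [0.0227 -0.1261; -0.0425 1.8655]
AᵀP(A−BK) = [0.1959 0.5414; 0.5414 10.8441]
P' = Q + AᵀP(A−BK) = [9.4459 2.0414; 2.0414 11.0941]
tr(P') = 20.5399

20.5399


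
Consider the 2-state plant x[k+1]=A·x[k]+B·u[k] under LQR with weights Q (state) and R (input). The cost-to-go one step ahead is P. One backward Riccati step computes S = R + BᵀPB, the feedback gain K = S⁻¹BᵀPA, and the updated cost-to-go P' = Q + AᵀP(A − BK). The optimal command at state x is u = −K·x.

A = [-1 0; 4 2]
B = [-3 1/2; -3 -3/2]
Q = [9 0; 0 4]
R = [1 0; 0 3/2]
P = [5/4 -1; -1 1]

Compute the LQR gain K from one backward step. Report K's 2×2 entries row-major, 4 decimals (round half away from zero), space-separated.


0.0209 -0.0836 -1.8188 -0.7247

BᵀP = [-0.7500 0.0000; 2.1250 -2.0000]
S = R + BᵀPB = [1 0; 0 3/2] + [2.2500 -0.3750; -0.3750 4.0625] = [3.2500 -0.3750; -0.3750 5.5625]
BᵀPA = [0.7500 0.0000; -10.1250 -4.0000]
K = S⁻¹·BᵀPA = [0.0209 -0.0836; -1.8188 -0.7247]
A−BK = [-0.0279 0.1115; 1.3345 0.6620]
AᵀP(A−BK) = [6.8188 2.7247; 2.7247 1.1010]
P' = Q + AᵀP(A−BK) = [15.8188 2.7247; 2.7247 5.1010]
tr(P') = 20.9199


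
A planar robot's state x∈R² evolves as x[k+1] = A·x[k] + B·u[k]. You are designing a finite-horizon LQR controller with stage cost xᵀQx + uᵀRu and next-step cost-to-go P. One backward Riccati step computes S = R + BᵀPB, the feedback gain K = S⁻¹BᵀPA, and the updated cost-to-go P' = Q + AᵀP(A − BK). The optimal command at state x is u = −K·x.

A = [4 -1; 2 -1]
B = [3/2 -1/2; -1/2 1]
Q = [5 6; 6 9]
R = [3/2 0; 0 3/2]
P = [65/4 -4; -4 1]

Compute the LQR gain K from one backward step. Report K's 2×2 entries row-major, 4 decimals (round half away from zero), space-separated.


1.7440 -0.3764 -0.7730 0.1624

BᵀP = [26.3750 -6.5000; -12.1250 3.0000]
S = R + BᵀPB = [3/2 0; 0 3/2] + [42.8125 -19.6875; -19.6875 9.0625] = [44.3125 -19.6875; -19.6875 10.5625]
BᵀPA = [92.5000 -19.8750; -42.5000 9.1250]
K = S⁻¹·BᵀPA = [1.7440 -0.3764; -0.7730 0.1624]
A−BK = [0.9975 -0.3542; 3.6450 -1.3506]
AᵀP(A−BK) = [5.8264 -1.2841; -1.2841 0.2878]
P' = Q + AᵀP(A−BK) = [10.8264 4.7159; 4.7159 9.2878]
tr(P') = 20.1142


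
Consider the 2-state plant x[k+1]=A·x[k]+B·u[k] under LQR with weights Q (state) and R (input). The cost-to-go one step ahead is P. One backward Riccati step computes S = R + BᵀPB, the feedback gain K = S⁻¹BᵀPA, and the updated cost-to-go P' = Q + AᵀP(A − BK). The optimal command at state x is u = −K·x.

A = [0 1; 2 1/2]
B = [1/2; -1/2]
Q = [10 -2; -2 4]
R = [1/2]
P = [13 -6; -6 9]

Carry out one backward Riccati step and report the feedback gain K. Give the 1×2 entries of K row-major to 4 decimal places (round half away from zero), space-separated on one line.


BᵀP = [9.5000 -7.5000]
S = R + BᵀPB = [1/2] + [8.5000] = [9.0000]
BᵀPA = [-15.0000 5.7500]
K = S⁻¹·BᵀPA = [-1.6667 0.6389]
A−BK = [0.8333 0.6806; 1.1667 0.8194]
AᵀP(A−BK) = [11.0000 6.5833; 6.5833 5.5764]
P' = Q + AᵀP(A−BK) = [21.0000 4.5833; 4.5833 9.5764]
tr(P') = 30.5764

-1.6667 0.6389


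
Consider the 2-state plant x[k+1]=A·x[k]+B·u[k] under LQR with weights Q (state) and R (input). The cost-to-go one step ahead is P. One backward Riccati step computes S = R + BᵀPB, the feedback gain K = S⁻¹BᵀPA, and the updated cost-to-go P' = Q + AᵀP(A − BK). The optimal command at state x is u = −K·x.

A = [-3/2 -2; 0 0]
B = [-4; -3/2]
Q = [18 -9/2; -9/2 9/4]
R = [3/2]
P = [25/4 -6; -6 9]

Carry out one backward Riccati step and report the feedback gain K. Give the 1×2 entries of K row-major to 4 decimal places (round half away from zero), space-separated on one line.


BᵀP = [-16.0000 10.5000]
S = R + BᵀPB = [3/2] + [48.2500] = [49.7500]
BᵀPA = [24.0000 32.0000]
K = S⁻¹·BᵀPA = [0.4824 0.6432]
A−BK = [0.4296 0.5729; 0.7236 0.9648]
AᵀP(A−BK) = [2.4846 3.3128; 3.3128 4.4171]
P' = Q + AᵀP(A−BK) = [20.4846 -1.1872; -1.1872 6.6671]
tr(P') = 27.1517

0.4824 0.6432


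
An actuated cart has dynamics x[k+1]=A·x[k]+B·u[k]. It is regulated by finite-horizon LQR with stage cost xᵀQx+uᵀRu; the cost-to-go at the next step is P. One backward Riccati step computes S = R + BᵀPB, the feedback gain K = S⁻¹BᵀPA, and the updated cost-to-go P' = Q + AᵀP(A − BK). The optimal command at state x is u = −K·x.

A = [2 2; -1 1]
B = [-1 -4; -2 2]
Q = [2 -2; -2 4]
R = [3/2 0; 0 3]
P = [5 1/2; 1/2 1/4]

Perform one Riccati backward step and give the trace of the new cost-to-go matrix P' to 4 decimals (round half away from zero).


7.5977

BᵀP = [-6.0000 -1.0000; -19.0000 -1.5000]
S = R + BᵀPB = [3/2 0; 0 3] + [8.0000 22.0000; 22.0000 73.0000] = [9.5000 22.0000; 22.0000 76.0000]
BᵀPA = [-11.0000 -13.0000; -36.5000 -39.5000]
K = S⁻¹·BᵀPA = [-0.1387 -0.5000; -0.4401 -0.3750]
A−BK = [0.1008 0.0000; -0.3971 0.7500]
AᵀP(A−BK) = [0.6602 0.5625; 0.5625 0.9375]
P' = Q + AᵀP(A−BK) = [2.6602 -1.4375; -1.4375 4.9375]
tr(P') = 7.5977


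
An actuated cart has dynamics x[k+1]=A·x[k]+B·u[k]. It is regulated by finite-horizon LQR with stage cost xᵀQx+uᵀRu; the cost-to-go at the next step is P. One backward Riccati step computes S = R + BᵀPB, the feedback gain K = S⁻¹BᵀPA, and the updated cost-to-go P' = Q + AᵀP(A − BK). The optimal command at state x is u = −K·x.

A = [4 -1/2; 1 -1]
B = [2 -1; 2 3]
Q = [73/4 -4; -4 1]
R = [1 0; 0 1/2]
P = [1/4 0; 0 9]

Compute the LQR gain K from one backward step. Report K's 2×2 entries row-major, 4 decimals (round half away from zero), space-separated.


0.9990 -0.2216 -0.3357 -0.1837

BᵀP = [0.5000 18.0000; -0.2500 27.0000]
S = R + BᵀPB = [1 0; 0 1/2] + [37.0000 53.5000; 53.5000 81.2500] = [38.0000 53.5000; 53.5000 81.7500]
BᵀPA = [20.0000 -18.2500; 26.0000 -26.8750]
K = S⁻¹·BᵀPA = [0.9990 -0.2216; -0.3357 -0.1837]
A−BK = [1.6663 -0.2405; 0.0092 -0.0056]
AᵀP(A−BK) = [1.7492 -0.2912; -0.2912 0.0807]
P' = Q + AᵀP(A−BK) = [19.9992 -4.2912; -4.2912 1.0807]
tr(P') = 21.0800


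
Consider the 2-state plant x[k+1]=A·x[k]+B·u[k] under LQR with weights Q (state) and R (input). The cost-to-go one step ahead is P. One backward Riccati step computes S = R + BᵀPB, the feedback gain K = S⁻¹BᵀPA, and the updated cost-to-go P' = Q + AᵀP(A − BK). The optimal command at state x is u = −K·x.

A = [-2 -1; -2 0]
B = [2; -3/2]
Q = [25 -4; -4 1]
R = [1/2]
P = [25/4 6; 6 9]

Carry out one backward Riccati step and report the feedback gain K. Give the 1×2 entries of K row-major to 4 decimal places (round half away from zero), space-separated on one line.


-0.4103 -0.3590

BᵀP = [3.5000 -1.5000]
S = R + BᵀPB = [1/2] + [9.2500] = [9.7500]
BᵀPA = [-4.0000 -3.5000]
K = S⁻¹·BᵀPA = [-0.4103 -0.3590]
A−BK = [-1.1795 -0.2821; -2.6154 -0.5385]
AᵀP(A−BK) = [107.3590 23.0641; 23.0641 4.9936]
P' = Q + AᵀP(A−BK) = [132.3590 19.0641; 19.0641 5.9936]
tr(P') = 138.3526


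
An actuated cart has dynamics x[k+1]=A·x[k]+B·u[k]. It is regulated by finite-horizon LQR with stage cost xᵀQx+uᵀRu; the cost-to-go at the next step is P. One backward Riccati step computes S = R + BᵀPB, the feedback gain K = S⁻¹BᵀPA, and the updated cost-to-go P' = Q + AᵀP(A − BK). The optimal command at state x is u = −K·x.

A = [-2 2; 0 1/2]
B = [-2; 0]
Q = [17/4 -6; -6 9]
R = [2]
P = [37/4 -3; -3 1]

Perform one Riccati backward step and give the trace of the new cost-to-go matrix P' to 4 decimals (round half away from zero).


16.7564

BᵀP = [-18.5000 6.0000]
S = R + BᵀPB = [2] + [37.0000] = [39.0000]
BᵀPA = [37.0000 -34.0000]
K = S⁻¹·BᵀPA = [0.9487 -0.8718]
A−BK = [-0.1026 0.2564; 0.0000 0.5000]
AᵀP(A−BK) = [1.8974 -1.7436; -1.7436 1.6090]
P' = Q + AᵀP(A−BK) = [6.1474 -7.7436; -7.7436 10.6090]
tr(P') = 16.7564


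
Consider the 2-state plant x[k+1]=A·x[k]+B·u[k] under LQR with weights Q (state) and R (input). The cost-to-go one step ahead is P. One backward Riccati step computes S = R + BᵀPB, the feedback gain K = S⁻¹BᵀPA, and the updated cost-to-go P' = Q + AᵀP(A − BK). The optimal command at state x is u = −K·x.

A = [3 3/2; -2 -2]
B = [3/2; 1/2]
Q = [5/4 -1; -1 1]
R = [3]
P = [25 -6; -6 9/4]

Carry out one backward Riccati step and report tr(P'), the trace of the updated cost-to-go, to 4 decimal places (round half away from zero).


39.9686

BᵀP = [34.5000 -7.8750]
S = R + BᵀPB = [3] + [47.8125] = [50.8125]
BᵀPA = [119.2500 67.5000]
K = S⁻¹·BᵀPA = [2.3469 1.3284]
A−BK = [-0.5203 -0.4926; -3.1734 -2.6642]
AᵀP(A−BK) = [26.1365 17.0867; 17.0867 11.5821]
P' = Q + AᵀP(A−BK) = [27.3865 16.0867; 16.0867 12.5821]
tr(P') = 39.9686


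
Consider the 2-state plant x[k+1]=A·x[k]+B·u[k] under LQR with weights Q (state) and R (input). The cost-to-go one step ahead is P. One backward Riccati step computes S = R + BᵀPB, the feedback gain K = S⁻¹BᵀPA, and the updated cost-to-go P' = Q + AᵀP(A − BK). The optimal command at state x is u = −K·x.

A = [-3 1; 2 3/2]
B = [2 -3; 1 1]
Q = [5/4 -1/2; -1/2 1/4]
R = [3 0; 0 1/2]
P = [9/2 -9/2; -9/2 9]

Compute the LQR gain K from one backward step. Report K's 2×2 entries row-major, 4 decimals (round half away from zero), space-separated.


BᵀP = [4.5000 0.0000; -18.0000 22.5000]
S = R + BᵀPB = [3 0; 0 1/2] + [9.0000 -13.5000; -13.5000 76.5000] = [12.0000 -13.5000; -13.5000 77.0000]
BᵀPA = [-13.5000 4.5000; 99.0000 15.7500]
K = S⁻¹·BᵀPA = [0.4004 0.7538; 1.3559 0.3367]
A−BK = [0.2669 0.5025; 0.2437 0.4095]
AᵀP(A−BK) = [1.6699 1.5925; 1.5925 2.5549]
P' = Q + AᵀP(A−BK) = [2.9199 1.0925; 1.0925 2.8049]
tr(P') = 5.7247

0.4004 0.7538 1.3559 0.3367


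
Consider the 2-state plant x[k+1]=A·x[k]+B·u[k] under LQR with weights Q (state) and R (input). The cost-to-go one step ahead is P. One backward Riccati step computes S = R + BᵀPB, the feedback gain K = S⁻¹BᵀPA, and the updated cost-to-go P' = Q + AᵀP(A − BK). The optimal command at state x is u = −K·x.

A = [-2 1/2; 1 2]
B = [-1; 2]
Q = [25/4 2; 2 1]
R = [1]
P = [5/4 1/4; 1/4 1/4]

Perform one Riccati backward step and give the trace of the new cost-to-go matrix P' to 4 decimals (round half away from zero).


11.9444

BᵀP = [-0.7500 0.2500]
S = R + BᵀPB = [1] + [1.2500] = [2.2500]
BᵀPA = [1.7500 0.1250]
K = S⁻¹·BᵀPA = [0.7778 0.0556]
A−BK = [-1.2222 0.5556; -0.5556 1.8889]
AᵀP(A−BK) = [2.8889 -1.7222; -1.7222 1.8056]
P' = Q + AᵀP(A−BK) = [9.1389 0.2778; 0.2778 2.8056]
tr(P') = 11.9444


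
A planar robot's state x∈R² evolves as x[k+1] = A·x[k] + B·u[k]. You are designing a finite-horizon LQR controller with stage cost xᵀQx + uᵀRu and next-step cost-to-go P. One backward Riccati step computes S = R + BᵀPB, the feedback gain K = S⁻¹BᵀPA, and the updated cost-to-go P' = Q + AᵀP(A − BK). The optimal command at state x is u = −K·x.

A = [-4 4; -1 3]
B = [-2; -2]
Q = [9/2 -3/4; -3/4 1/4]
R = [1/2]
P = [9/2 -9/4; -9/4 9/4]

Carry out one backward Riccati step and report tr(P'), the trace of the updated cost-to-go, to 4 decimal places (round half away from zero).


BᵀP = [-4.5000 0.0000]
S = R + BᵀPB = [1/2] + [9.0000] = [9.5000]
BᵀPA = [18.0000 -18.0000]
K = S⁻¹·BᵀPA = [1.8947 -1.8947]
A−BK = [-0.2105 0.2105; 2.7895 -0.7895]
AᵀP(A−BK) = [22.1447 -8.6447; -8.6447 4.1447]
P' = Q + AᵀP(A−BK) = [26.6447 -9.3947; -9.3947 4.3947]
tr(P') = 31.0395

31.0395


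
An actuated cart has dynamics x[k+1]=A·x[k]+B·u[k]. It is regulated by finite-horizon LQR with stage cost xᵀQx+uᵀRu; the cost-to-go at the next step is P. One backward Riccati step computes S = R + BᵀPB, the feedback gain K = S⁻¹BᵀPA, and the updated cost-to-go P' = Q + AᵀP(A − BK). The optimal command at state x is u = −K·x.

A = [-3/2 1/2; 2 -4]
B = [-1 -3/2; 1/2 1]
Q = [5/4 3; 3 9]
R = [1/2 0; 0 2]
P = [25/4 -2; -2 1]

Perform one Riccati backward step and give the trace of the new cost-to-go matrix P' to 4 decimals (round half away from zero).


15.9176

BᵀP = [-7.2500 2.5000; -11.3750 4.0000]
S = R + BᵀPB = [1/2 0; 0 2] + [8.5000 13.3750; 13.3750 21.0625] = [9.0000 13.3750; 13.3750 23.0625]
BᵀPA = [15.8750 -13.6250; 25.0625 -21.6875]
K = S⁻¹·BᵀPA = [1.0779 -0.8425; 0.4616 -0.4518]
A−BK = [0.2703 -1.0202; 0.9995 -3.1270]
AᵀP(A−BK) = [1.3820 -1.9902; -1.9902 4.2856]
P' = Q + AᵀP(A−BK) = [2.6320 1.0098; 1.0098 13.2856]
tr(P') = 15.9176


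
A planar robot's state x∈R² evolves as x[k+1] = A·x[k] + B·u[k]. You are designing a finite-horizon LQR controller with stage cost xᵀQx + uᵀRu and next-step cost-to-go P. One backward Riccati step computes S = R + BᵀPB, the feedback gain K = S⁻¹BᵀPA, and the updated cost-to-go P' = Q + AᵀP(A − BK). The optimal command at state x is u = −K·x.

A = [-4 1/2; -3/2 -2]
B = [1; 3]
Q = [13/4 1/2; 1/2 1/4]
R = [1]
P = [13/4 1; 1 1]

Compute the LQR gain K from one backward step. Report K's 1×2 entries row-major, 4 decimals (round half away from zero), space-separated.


-1.6104 -0.2532

BᵀP = [6.2500 4.0000]
S = R + BᵀPB = [1] + [18.2500] = [19.2500]
BᵀPA = [-31.0000 -4.8750]
K = S⁻¹·BᵀPA = [-1.6104 -0.2532]
A−BK = [-2.3896 0.7532; 3.3312 -1.2403]
AᵀP(A−BK) = [16.3279 -4.1006; -4.1006 1.5779]
P' = Q + AᵀP(A−BK) = [19.5779 -3.6006; -3.6006 1.8279]
tr(P') = 21.4058


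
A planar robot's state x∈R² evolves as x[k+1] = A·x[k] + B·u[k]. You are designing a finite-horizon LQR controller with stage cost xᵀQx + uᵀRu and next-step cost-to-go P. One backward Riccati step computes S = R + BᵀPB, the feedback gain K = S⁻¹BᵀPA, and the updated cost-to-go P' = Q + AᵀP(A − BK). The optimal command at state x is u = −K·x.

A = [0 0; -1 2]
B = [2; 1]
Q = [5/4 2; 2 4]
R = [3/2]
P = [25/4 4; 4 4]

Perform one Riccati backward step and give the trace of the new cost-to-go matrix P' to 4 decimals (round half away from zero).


9.7661

BᵀP = [16.5000 12.0000]
S = R + BᵀPB = [3/2] + [45.0000] = [46.5000]
BᵀPA = [-12.0000 24.0000]
K = S⁻¹·BᵀPA = [-0.2581 0.5161]
A−BK = [0.5161 -1.0323; -0.7419 1.4839]
AᵀP(A−BK) = [0.9032 -1.8065; -1.8065 3.6129]
P' = Q + AᵀP(A−BK) = [2.1532 0.1935; 0.1935 7.6129]
tr(P') = 9.7661


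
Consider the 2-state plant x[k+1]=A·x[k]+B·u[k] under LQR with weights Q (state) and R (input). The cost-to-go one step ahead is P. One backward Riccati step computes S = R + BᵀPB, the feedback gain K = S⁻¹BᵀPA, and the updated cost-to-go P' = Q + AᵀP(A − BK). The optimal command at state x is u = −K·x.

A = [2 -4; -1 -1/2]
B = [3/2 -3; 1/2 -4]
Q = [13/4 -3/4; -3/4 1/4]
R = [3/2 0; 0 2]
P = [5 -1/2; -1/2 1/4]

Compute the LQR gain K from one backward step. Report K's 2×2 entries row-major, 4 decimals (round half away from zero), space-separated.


BᵀP = [7.2500 -0.6250; -13.0000 0.5000]
S = R + BᵀPB = [3/2 0; 0 2] + [10.5625 -19.2500; -19.2500 37.0000] = [12.0625 -19.2500; -19.2500 39.0000]
BᵀPA = [15.1250 -28.6875; -26.5000 51.7500]
K = S⁻¹·BᵀPA = [0.7985 -1.2278; -0.2854 0.7209]
A−BK = [-0.0538 0.0044; -2.5407 2.9975]
AᵀP(A−BK) = [2.6108 -3.7009; -3.7009 5.5338]
P' = Q + AᵀP(A−BK) = [5.8608 -4.4509; -4.4509 5.7838]
tr(P') = 11.6446

0.7985 -1.2278 -0.2854 0.7209


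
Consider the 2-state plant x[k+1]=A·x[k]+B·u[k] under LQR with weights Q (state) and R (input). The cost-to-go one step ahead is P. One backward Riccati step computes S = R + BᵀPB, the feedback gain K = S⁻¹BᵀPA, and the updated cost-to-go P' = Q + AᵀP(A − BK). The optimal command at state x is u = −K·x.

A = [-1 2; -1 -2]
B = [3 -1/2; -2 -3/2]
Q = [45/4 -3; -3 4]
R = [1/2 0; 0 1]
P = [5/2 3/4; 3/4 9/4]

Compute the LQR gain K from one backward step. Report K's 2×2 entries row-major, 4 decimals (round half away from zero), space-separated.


BᵀP = [6.0000 -2.2500; -2.3750 -3.7500]
S = R + BᵀPB = [1/2 0; 0 1] + [22.5000 0.3750; 0.3750 6.8125] = [23.0000 0.3750; 0.3750 7.8125]
BᵀPA = [-3.7500 16.5000; 6.1250 2.7500]
K = S⁻¹·BᵀPA = [-0.1760 0.7122; 0.7924 0.3178]
A−BK = [-0.0759 0.0223; -0.1633 -0.0989]
AᵀP(A−BK) = [0.7364 0.2242; 0.2242 0.3746]
P' = Q + AᵀP(A−BK) = [11.9864 -2.7758; -2.7758 4.3746]
tr(P') = 16.3610

-0.1760 0.7122 0.7924 0.3178


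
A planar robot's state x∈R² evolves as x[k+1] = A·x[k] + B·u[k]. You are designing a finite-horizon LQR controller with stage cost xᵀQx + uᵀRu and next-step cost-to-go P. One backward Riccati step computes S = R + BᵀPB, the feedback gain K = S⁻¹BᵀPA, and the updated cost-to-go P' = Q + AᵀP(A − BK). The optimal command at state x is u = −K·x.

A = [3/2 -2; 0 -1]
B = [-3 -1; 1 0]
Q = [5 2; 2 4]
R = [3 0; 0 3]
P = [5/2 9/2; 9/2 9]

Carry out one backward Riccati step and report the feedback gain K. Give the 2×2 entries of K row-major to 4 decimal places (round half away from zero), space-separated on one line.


BᵀP = [-3.0000 -4.5000; -2.5000 -4.5000]
S = R + BᵀPB = [3 0; 0 3] + [4.5000 3.0000; 3.0000 2.5000] = [7.5000 3.0000; 3.0000 5.5000]
BᵀPA = [-4.5000 10.5000; -3.7500 9.5000]
K = S⁻¹·BᵀPA = [-0.4186 0.9070; -0.4535 1.2326]
A−BK = [-0.2093 1.9535; 0.4186 -1.9070]
AᵀP(A−BK) = [2.0407 -5.5465; -5.5465 15.7674]
P' = Q + AᵀP(A−BK) = [7.0407 -3.5465; -3.5465 19.7674]
tr(P') = 26.8081

-0.4186 0.9070 -0.4535 1.2326
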